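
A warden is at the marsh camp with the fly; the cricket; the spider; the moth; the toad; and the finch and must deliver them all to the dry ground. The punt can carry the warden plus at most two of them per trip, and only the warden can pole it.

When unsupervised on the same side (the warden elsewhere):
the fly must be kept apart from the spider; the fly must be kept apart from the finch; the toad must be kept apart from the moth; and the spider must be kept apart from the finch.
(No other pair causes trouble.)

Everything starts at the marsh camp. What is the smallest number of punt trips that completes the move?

impossible

Whatever the first load, the items left behind include a forbidden pair without the warden. No opening move is safe, so no plan exists.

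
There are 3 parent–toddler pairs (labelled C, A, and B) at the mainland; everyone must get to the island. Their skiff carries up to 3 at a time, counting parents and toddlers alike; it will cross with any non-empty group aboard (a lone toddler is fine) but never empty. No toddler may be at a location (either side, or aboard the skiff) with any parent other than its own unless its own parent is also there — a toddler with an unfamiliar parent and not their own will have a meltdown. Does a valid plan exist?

1. parent C and toddler C cross → the island.
2. parent C crosses ← the mainland.
3. parent A, parent B, and parent C cross → the island.
4. toddler C crosses ← the mainland.
5. toddler A, toddler B, and toddler C cross → the island.

Yes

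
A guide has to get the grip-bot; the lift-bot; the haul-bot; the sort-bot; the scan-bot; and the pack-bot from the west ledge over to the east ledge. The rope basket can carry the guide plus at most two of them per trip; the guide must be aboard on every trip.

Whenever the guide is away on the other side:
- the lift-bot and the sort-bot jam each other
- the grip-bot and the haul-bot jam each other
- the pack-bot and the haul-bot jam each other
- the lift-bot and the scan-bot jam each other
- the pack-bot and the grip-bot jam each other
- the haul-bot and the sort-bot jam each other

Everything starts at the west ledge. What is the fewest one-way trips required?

Whatever the first load, the items left behind include a forbidden pair without the guide. No opening move is safe, so no plan exists.

impossible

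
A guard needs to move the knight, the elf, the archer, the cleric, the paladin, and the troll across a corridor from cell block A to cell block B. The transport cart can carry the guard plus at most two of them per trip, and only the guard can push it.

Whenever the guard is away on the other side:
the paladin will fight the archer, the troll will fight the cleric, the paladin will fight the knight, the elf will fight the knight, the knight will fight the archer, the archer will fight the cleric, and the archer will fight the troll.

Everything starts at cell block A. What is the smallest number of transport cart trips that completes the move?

Whatever the first load, the items left behind include a forbidden pair without the guard. No opening move is safe, so no plan exists.

impossible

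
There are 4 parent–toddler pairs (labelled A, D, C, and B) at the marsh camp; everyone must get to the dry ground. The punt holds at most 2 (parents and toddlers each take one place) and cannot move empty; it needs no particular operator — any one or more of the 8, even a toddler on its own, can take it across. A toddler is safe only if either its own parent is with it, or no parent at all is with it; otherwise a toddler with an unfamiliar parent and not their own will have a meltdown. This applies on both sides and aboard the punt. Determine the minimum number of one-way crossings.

Following every safe sequence of crossings from the start, the most of the 8 that can be at the dry ground as the punt arrives there on crossings 1, 3, 5 is 2, 3, 4 respectively; the best ever achieved is 4 of 8.
From crossing 7 on, no configuration arises that was not already reachable earlier: only 44 distinct safe configurations (who is on which side, and where the punt is) can ever be reached, none of them has everyone across, and every continuation just revisits them. So no valid plan exists.

impossible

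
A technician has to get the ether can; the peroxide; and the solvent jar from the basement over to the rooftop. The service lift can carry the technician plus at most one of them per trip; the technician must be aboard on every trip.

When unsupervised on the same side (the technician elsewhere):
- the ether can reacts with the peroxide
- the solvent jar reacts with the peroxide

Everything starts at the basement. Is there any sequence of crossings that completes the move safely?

1. Technician goes to the rooftop with the peroxide.  [the basement: the ether can, the solvent jar | the rooftop: the peroxide]
2. Technician goes back to the basement alone.  [the basement: the ether can, the solvent jar | the rooftop: the peroxide]
3. Technician goes to the rooftop with the ether can.  [the basement: the solvent jar | the rooftop: the ether can, the peroxide]
4. Technician goes back to the basement with the peroxide.  [the basement: the peroxide, the solvent jar | the rooftop: the ether can]
5. Technician goes to the rooftop with the solvent jar.  [the basement: the peroxide | the rooftop: the ether can, the solvent jar]
6. Technician goes back to the basement alone.  [the basement: the peroxide | the rooftop: the ether can, the solvent jar]
7. Technician goes to the rooftop with the peroxide.  [the basement: — | the rooftop: the ether can, the peroxide, the solvent jar]

Yes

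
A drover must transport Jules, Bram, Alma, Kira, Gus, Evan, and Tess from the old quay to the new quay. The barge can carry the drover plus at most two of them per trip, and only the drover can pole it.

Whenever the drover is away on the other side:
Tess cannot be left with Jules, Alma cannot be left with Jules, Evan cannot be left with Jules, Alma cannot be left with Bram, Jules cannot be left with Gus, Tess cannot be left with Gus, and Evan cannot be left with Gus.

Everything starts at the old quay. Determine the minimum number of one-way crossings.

impossible

Whatever the first load, the items left behind include a forbidden pair without the drover. No opening move is safe, so no plan exists.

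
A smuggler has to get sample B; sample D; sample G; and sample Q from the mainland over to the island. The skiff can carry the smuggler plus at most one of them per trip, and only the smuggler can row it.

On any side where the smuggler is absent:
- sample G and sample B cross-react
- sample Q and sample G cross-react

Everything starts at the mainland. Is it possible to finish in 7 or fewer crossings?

Counting alone: the smuggler can take at most 1 across per trip to the island, so moving all 4 needs at least 4 loaded trips out, with a return between consecutive ones — at least 7 crossings.
The safety rule pushes this higher. Following every safe sequence of crossings, the most of the 4 that can be at the island as the skiff arrives there on crossing 7 is 3 — never all 4.
So the move cannot be finished within 7 crossings. (The shortest complete plan takes 9:)
1. Smuggler goes to the island with sample G.
2. Smuggler goes back to the mainland alone.
3. Smuggler goes to the island with sample B.
4. Smuggler goes back to the mainland with sample G.
5. Smuggler goes to the island with sample Q.
6. Smuggler goes back to the mainland alone.
7. Smuggler goes to the island with sample D.
8. Smuggler goes back to the mainland alone.
9. Smuggler goes to the island with sample G.

No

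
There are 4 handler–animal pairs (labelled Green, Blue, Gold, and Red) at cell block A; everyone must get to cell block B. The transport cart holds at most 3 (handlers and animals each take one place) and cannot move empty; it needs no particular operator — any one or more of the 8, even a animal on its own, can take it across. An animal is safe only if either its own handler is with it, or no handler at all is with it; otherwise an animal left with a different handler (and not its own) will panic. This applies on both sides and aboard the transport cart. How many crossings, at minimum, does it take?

Counting alone: each trip to cell block B takes at most 3 across and each return brings at least 1 back, so after t trips out (and t−1 returns) at most 3t − (t−1) of the 8 are across; that first reaches 8 at t = 4, so at least 7 crossings are needed.
The safety rule pushes this higher. Following every safe sequence of crossings, the most of the 8 that can be at cell block B as the transport cart arrives there on crossing 7 is 7 — never all 8.
So no plan with fewer than 9 crossings exists, and this one achieves 9:
1. animal Green and handler Green cross → cell block B.
2. handler Green crosses ← cell block A.
3. animal Blue, handler Blue, and handler Green cross → cell block B.
4. animal Green and handler Green cross ← cell block A.
5. handler Gold, handler Green, and handler Red cross → cell block B.
6. animal Blue crosses ← cell block A.
7. animal Blue and animal Green cross → cell block B.
8. animal Green crosses ← cell block A.
9. animal Gold, animal Green, and animal Red cross → cell block B.

9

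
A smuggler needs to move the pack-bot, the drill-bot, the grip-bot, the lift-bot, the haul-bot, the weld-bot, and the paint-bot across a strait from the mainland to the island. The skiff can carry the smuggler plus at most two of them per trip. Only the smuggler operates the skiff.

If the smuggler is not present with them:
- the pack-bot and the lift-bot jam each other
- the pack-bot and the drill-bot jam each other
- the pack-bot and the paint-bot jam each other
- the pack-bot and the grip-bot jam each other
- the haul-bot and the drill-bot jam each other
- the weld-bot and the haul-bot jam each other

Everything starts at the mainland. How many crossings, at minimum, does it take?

9

Counting alone: the smuggler can take at most 2 across per trip to the island, so moving all 7 needs at least 4 loaded trips out, with a return between consecutive ones — at least 7 crossings.
The safety rule pushes this higher. Following every safe sequence of crossings, the most of the 7 that can be at the island as the skiff arrives there on crossing 7 is 6 — never all 7.
So no plan with fewer than 9 crossings exists, and this one achieves 9:
1. Smuggler goes to the island with the haul-bot and the pack-bot.
2. Smuggler goes back to the mainland alone.
3. Smuggler goes to the island with the weld-bot.
4. Smuggler goes back to the mainland with the haul-bot.
5. Smuggler goes to the island with the drill-bot and the grip-bot.
6. Smuggler goes back to the mainland with the pack-bot.
7. Smuggler goes to the island with the lift-bot and the paint-bot.
8. Smuggler goes back to the mainland alone.
9. Smuggler goes to the island with the haul-bot and the pack-bot.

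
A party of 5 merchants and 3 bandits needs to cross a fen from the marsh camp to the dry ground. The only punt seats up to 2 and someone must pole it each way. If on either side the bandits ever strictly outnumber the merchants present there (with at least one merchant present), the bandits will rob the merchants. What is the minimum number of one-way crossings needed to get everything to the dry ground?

Counting alone: each trip to the dry ground takes at most 2 across and each return brings at least 1 back, so after t trips out (and t−1 returns) at most 2t − (t−1) of the 8 are across; that first reaches 8 at t = 7, so at least 13 crossings are needed.
The plan below uses exactly 13 crossings, so it is optimal:
1. 2 bandits → the dry ground.  (the marsh camp: 5M 1B; the dry ground: 0M 2B)
2. 1 bandit ← the marsh camp.  (the marsh camp: 5M 2B; the dry ground: 0M 1B)
3. 2 bandits → the dry ground.  (the marsh camp: 5M 0B; the dry ground: 0M 3B)
4. 1 bandit ← the marsh camp.  (the marsh camp: 5M 1B; the dry ground: 0M 2B)
5. 2 merchants → the dry ground.  (the marsh camp: 3M 1B; the dry ground: 2M 2B)
6. 1 bandit ← the marsh camp.  (the marsh camp: 3M 2B; the dry ground: 2M 1B)
7. 1 merchant and 1 bandit → the dry ground.  (the marsh camp: 2M 1B; the dry ground: 3M 2B)
8. 1 bandit ← the marsh camp.  (the marsh camp: 2M 2B; the dry ground: 3M 1B)
9. 2 bandits → the dry ground.  (the marsh camp: 2M 0B; the dry ground: 3M 3B)
10. 1 bandit ← the marsh camp.  (the marsh camp: 2M 1B; the dry ground: 3M 2B)
11. 1 merchant and 1 bandit → the dry ground.  (the marsh camp: 1M 0B; the dry ground: 4M 3B)
12. 1 bandit ← the marsh camp.  (the marsh camp: 1M 1B; the dry ground: 4M 2B)
13. 1 merchant and 1 bandit → the dry ground.  (the marsh camp: 0M 0B; the dry ground: 5M 3B)

13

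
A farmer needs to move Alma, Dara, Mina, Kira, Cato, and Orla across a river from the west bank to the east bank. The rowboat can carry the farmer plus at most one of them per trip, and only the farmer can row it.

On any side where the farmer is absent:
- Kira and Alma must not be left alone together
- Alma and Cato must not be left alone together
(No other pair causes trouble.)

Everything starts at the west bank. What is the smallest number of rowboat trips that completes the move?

13

Counting alone: the farmer can take at most 1 across per trip to the east bank, so moving all 6 needs at least 6 loaded trips out, with a return between consecutive ones — at least 11 crossings.
The safety rule pushes this higher. Following every safe sequence of crossings, the most of the 6 that can be at the east bank as the rowboat arrives there on crossing 11 is 5 — never all 6.
So no plan with fewer than 13 crossings exists, and this one achieves 13:
1. Farmer goes to the east bank with Alma.
2. Farmer goes back to the west bank alone.
3. Farmer goes to the east bank with Dara.
4. Farmer goes back to the west bank alone.
5. Farmer goes to the east bank with Mina.
6. Farmer goes back to the west bank alone.
7. Farmer goes to the east bank with Kira.
8. Farmer goes back to the west bank with Alma.
9. Farmer goes to the east bank with Cato.
10. Farmer goes back to the west bank alone.
11. Farmer goes to the east bank with Orla.
12. Farmer goes back to the west bank alone.
13. Farmer goes to the east bank with Alma.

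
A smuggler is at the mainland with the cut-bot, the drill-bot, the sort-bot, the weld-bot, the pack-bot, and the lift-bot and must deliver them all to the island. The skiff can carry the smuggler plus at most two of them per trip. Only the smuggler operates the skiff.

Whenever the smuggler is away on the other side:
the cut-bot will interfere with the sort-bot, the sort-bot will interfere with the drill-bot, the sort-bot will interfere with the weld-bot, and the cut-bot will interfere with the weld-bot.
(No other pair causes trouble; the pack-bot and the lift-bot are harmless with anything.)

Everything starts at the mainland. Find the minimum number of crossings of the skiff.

9

Counting alone: the smuggler can take at most 2 across per trip to the island, so moving all 6 needs at least 3 loaded trips out, with a return between consecutive ones — at least 5 crossings.
The safety rule pushes this higher. Following every safe sequence of crossings, the most of the 6 that can be at the island as the skiff arrives there on crossings 5, 7 is 4, 5 respectively — never all 6.
So no plan with fewer than 9 crossings exists, and this one achieves 9:
1. Smuggler goes to the island with the cut-bot and the sort-bot.  [the mainland: the drill-bot, the lift-bot, the pack-bot, the weld-bot | the island: the cut-bot, the sort-bot]
2. Smuggler goes back to the mainland with the cut-bot.  [the mainland: the cut-bot, the drill-bot, the lift-bot, the pack-bot, the weld-bot | the island: the sort-bot]
3. Smuggler goes to the island with the cut-bot and the drill-bot.  [the mainland: the lift-bot, the pack-bot, the weld-bot | the island: the cut-bot, the drill-bot, the sort-bot]
4. Smuggler goes back to the mainland with the sort-bot.  [the mainland: the lift-bot, the pack-bot, the sort-bot, the weld-bot | the island: the cut-bot, the drill-bot]
5. Smuggler goes to the island with the pack-bot and the sort-bot.  [the mainland: the lift-bot, the weld-bot | the island: the cut-bot, the drill-bot, the pack-bot, the sort-bot]
6. Smuggler goes back to the mainland with the sort-bot.  [the mainland: the lift-bot, the sort-bot, the weld-bot | the island: the cut-bot, the drill-bot, the pack-bot]
7. Smuggler goes to the island with the lift-bot and the sort-bot.  [the mainland: the weld-bot | the island: the cut-bot, the drill-bot, the lift-bot, the pack-bot, the sort-bot]
8. Smuggler goes back to the mainland with the sort-bot.  [the mainland: the sort-bot, the weld-bot | the island: the cut-bot, the drill-bot, the lift-bot, the pack-bot]
9. Smuggler goes to the island with the sort-bot and the weld-bot.  [the mainland: — | the island: the cut-bot, the drill-bot, the lift-bot, the pack-bot, the sort-bot, the weld-bot]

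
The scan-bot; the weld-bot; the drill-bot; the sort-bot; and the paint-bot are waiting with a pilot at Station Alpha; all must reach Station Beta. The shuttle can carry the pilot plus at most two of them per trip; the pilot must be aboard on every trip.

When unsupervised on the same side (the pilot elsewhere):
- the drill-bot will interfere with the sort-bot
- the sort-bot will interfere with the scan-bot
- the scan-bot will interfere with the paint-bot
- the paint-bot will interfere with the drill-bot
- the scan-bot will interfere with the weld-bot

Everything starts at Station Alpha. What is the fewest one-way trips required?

Counting alone: the pilot can take at most 2 across per trip to Station Beta, so moving all 5 needs at least 3 loaded trips out, with a return between consecutive ones — at least 5 crossings.
The safety rule pushes this higher. Following every safe sequence of crossings, the most of the 5 that can be at Station Beta as the shuttle arrives there on crossing 5 is 4 — never all 5.
So no plan with fewer than 7 crossings exists, and this one achieves 7:
1. Pilot goes to Station Beta with the drill-bot and the scan-bot.  [Station Alpha: the paint-bot, the sort-bot, the weld-bot | Station Beta: the drill-bot, the scan-bot]
2. Pilot goes back to Station Alpha alone.  [Station Alpha: the paint-bot, the sort-bot, the weld-bot | Station Beta: the drill-bot, the scan-bot]
3. Pilot goes to Station Beta with the weld-bot.  [Station Alpha: the paint-bot, the sort-bot | Station Beta: the drill-bot, the scan-bot, the weld-bot]
4. Pilot goes back to Station Alpha with the scan-bot.  [Station Alpha: the paint-bot, the scan-bot, the sort-bot | Station Beta: the drill-bot, the weld-bot]
5. Pilot goes to Station Beta with the paint-bot and the sort-bot.  [Station Alpha: the scan-bot | Station Beta: the drill-bot, the paint-bot, the sort-bot, the weld-bot]
6. Pilot goes back to Station Alpha with the drill-bot.  [Station Alpha: the drill-bot, the scan-bot | Station Beta: the paint-bot, the sort-bot, the weld-bot]
7. Pilot goes to Station Beta with the drill-bot and the scan-bot.  [Station Alpha: — | Station Beta: the drill-bot, the paint-bot, the scan-bot, the sort-bot, the weld-bot]

7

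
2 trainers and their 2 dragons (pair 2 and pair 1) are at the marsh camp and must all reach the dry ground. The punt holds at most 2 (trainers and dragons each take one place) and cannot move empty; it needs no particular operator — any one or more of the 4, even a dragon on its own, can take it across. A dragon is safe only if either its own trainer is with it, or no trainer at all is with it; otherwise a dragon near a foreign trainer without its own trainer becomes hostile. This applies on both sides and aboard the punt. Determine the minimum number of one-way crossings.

Counting alone: each trip to the dry ground takes at most 2 across and each return brings at least 1 back, so after t trips out (and t−1 returns) at most 2t − (t−1) of the 4 are across; that first reaches 4 at t = 3, so at least 5 crossings are needed.
The plan below uses exactly 5 crossings, so it is optimal:
1. dragon 2 and trainer 2 cross → the dry ground.
2. trainer 2 crosses ← the marsh camp.
3. trainer 1 and trainer 2 cross → the dry ground.
4. trainer 1 crosses ← the marsh camp.
5. dragon 1 and trainer 1 cross → the dry ground.

5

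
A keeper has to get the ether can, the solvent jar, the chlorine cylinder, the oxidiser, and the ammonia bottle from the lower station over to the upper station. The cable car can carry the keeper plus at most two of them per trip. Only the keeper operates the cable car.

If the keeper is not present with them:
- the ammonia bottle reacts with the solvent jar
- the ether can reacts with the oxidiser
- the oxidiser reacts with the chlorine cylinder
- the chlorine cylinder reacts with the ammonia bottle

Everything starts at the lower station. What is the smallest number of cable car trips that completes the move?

Counting alone: the keeper can take at most 2 across per trip to the upper station, so moving all 5 needs at least 3 loaded trips out, with a return between consecutive ones — at least 5 crossings.
The safety rule pushes this higher. Following every safe sequence of crossings, the most of the 5 that can be at the upper station as the cable car arrives there on crossing 5 is 4 — never all 5.
So no plan with fewer than 7 crossings exists, and this one achieves 7:
1. Keeper goes to the upper station with the ammonia bottle and the oxidiser.
2. Keeper goes back to the lower station alone.
3. Keeper goes to the upper station with the ether can.
4. Keeper goes back to the lower station with the oxidiser.
5. Keeper goes to the upper station with the chlorine cylinder and the solvent jar.
6. Keeper goes back to the lower station with the ammonia bottle.
7. Keeper goes to the upper station with the ammonia bottle and the oxidiser.

7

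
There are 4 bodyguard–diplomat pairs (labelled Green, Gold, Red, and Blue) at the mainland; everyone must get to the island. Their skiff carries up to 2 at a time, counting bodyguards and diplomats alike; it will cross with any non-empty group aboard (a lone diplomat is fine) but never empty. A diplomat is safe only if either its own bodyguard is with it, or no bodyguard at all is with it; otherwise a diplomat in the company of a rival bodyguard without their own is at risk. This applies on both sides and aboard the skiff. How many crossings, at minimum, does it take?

impossible

Following every safe sequence of crossings from the start, the most of the 8 that can be at the island as the skiff arrives there on crossings 1, 3, 5 is 2, 3, 4 respectively; the best ever achieved is 4 of 8.
From crossing 7 on, no configuration arises that was not already reachable earlier: only 44 distinct safe configurations (who is on which side, and where the skiff is) can ever be reached, none of them has everyone across, and every continuation just revisits them. So no valid plan exists.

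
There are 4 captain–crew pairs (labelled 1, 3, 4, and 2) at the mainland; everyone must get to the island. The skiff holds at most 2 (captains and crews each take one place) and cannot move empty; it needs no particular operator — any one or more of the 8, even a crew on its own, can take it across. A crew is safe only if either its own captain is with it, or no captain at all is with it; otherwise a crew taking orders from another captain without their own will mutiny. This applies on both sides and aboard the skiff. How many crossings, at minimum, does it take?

Following every safe sequence of crossings from the start, the most of the 8 that can be at the island as the skiff arrives there on crossings 1, 3, 5 is 2, 3, 4 respectively; the best ever achieved is 4 of 8.
From crossing 7 on, no configuration arises that was not already reachable earlier: only 44 distinct safe configurations (who is on which side, and where the skiff is) can ever be reached, none of them has everyone across, and every continuation just revisits them. So no valid plan exists.

impossible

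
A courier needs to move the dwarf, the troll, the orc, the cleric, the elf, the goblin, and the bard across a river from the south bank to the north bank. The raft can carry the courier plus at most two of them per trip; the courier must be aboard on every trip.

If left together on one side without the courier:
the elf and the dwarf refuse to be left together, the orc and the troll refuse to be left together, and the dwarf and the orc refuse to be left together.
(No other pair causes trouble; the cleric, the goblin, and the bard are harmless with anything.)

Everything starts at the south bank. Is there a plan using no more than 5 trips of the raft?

Counting alone: the courier can take at most 2 across per trip to the north bank, so moving all 7 needs at least 4 loaded trips out, with a return between consecutive ones — at least 7 crossings.
Since 5 < 7, 5 crossings cannot be enough. (The shortest complete plan in fact takes 7:)
1. Courier goes to the north bank with the dwarf and the troll.
2. Courier goes back to the south bank alone.
3. Courier goes to the north bank with the cleric.
4. Courier goes back to the south bank alone.
5. Courier goes to the north bank with the bard and the goblin.
6. Courier goes back to the south bank alone.
7. Courier goes to the north bank with the elf and the orc.

No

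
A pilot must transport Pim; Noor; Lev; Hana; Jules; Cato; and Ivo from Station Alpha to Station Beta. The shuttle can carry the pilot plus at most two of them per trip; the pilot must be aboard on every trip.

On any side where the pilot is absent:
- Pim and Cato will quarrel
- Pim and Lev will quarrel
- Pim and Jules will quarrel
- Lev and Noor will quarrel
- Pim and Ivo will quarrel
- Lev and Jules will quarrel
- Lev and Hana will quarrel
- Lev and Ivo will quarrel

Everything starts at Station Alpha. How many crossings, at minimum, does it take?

Counting alone: the pilot can take at most 2 across per trip to Station Beta, so moving all 7 needs at least 4 loaded trips out, with a return between consecutive ones — at least 7 crossings.
The safety rule pushes this higher. Following every safe sequence of crossings, the most of the 7 that can be at Station Beta as the shuttle arrives there on crossings 7, 9 is 5, 6 respectively — never all 7.
So no plan with fewer than 11 crossings exists, and this one achieves 11:
1. Pilot goes to Station Beta with Lev and Pim.
2. Pilot goes back to Station Alpha with Pim.
3. Pilot goes to Station Beta with Noor and Pim.
4. Pilot goes back to Station Alpha with Lev.
5. Pilot goes to Station Beta with Hana and Lev.
6. Pilot goes back to Station Alpha with Lev.
7. Pilot goes to Station Beta with Ivo and Jules.
8. Pilot goes back to Station Alpha with Pim.
9. Pilot goes to Station Beta with Cato and Pim.
10. Pilot goes back to Station Alpha with Pim.
11. Pilot goes to Station Beta with Lev and Pim.

11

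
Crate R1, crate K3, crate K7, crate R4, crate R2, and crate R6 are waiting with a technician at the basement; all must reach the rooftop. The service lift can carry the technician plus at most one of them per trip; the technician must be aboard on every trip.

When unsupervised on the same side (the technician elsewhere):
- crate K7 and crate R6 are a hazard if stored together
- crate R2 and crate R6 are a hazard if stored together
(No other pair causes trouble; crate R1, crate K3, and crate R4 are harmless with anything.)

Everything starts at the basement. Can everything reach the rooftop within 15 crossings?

Yes — this plan uses 13 crossings (≤ 15):
1. Technician goes to the rooftop with crate R6.  [the basement: crate K3, crate K7, crate R1, crate R2, crate R4 | the rooftop: crate R6]
2. Technician goes back to the basement alone.  [the basement: crate K3, crate K7, crate R1, crate R2, crate R4 | the rooftop: crate R6]
3. Technician goes to the rooftop with crate R1.  [the basement: crate K3, crate K7, crate R2, crate R4 | the rooftop: crate R1, crate R6]
4. Technician goes back to the basement alone.  [the basement: crate K3, crate K7, crate R2, crate R4 | the rooftop: crate R1, crate R6]
5. Technician goes to the rooftop with crate K3.  [the basement: crate K7, crate R2, crate R4 | the rooftop: crate K3, crate R1, crate R6]
6. Technician goes back to the basement alone.  [the basement: crate K7, crate R2, crate R4 | the rooftop: crate K3, crate R1, crate R6]
7. Technician goes to the rooftop with crate K7.  [the basement: crate R2, crate R4 | the rooftop: crate K3, crate K7, crate R1, crate R6]
8. Technician goes back to the basement with crate R6.  [the basement: crate R2, crate R4, crate R6 | the rooftop: crate K3, crate K7, crate R1]
9. Technician goes to the rooftop with crate R2.  [the basement: crate R4, crate R6 | the rooftop: crate K3, crate K7, crate R1, crate R2]
10. Technician goes back to the basement alone.  [the basement: crate R4, crate R6 | the rooftop: crate K3, crate K7, crate R1, crate R2]
11. Technician goes to the rooftop with crate R4.  [the basement: crate R6 | the rooftop: crate K3, crate K7, crate R1, crate R2, crate R4]
12. Technician goes back to the basement alone.  [the basement: crate R6 | the rooftop: crate K3, crate K7, crate R1, crate R2, crate R4]
13. Technician goes to the rooftop with crate R6.  [the basement: — | the rooftop: crate K3, crate K7, crate R1, crate R2, crate R4, crate R6]

Yes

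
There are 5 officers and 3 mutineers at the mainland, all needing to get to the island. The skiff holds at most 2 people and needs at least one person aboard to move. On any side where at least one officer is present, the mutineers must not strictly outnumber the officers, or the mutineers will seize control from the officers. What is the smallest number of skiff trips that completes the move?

Counting alone: each trip to the island takes at most 2 across and each return brings at least 1 back, so after t trips out (and t−1 returns) at most 2t − (t−1) of the 8 are across; that first reaches 8 at t = 7, so at least 13 crossings are needed.
The plan below uses exactly 13 crossings, so it is optimal:
1. 2 mutineers → the island.  (the mainland: 5O 1M; the island: 0O 2M)
2. 1 mutineer ← the mainland.  (the mainland: 5O 2M; the island: 0O 1M)
3. 2 mutineers → the island.  (the mainland: 5O 0M; the island: 0O 3M)
4. 1 mutineer ← the mainland.  (the mainland: 5O 1M; the island: 0O 2M)
5. 2 officers → the island.  (the mainland: 3O 1M; the island: 2O 2M)
6. 1 mutineer ← the mainland.  (the mainland: 3O 2M; the island: 2O 1M)
7. 1 officer and 1 mutineer → the island.  (the mainland: 2O 1M; the island: 3O 2M)
8. 1 mutineer ← the mainland.  (the mainland: 2O 2M; the island: 3O 1M)
9. 2 mutineers → the island.  (the mainland: 2O 0M; the island: 3O 3M)
10. 1 mutineer ← the mainland.  (the mainland: 2O 1M; the island: 3O 2M)
11. 1 officer and 1 mutineer → the island.  (the mainland: 1O 0M; the island: 4O 3M)
12. 1 mutineer ← the mainland.  (the mainland: 1O 1M; the island: 4O 2M)
13. 1 officer and 1 mutineer → the island.  (the mainland: 0O 0M; the island: 5O 3M)

13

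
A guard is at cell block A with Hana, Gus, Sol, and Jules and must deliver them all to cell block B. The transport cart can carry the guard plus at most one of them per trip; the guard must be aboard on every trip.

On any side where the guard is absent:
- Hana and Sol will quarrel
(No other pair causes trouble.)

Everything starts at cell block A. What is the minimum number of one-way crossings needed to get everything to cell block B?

7

Counting alone: the guard can take at most 1 across per trip to cell block B, so moving all 4 needs at least 4 loaded trips out, with a return between consecutive ones — at least 7 crossings.
The plan below uses exactly 7 crossings, so it is optimal:
1. Guard goes to cell block B with Hana.
2. Guard goes back to cell block A alone.
3. Guard goes to cell block B with Gus.
4. Guard goes back to cell block A alone.
5. Guard goes to cell block B with Jules.
6. Guard goes back to cell block A alone.
7. Guard goes to cell block B with Sol.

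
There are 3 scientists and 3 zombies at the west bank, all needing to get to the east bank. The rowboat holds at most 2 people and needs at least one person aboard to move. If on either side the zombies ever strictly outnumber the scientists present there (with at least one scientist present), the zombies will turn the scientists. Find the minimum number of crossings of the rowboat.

11

Counting alone: each trip to the east bank takes at most 2 across and each return brings at least 1 back, so after t trips out (and t−1 returns) at most 2t − (t−1) of the 6 are across; that first reaches 6 at t = 5, so at least 9 crossings are needed.
The safety rule pushes this higher. Following every safe sequence of crossings, the most of the 6 that can be at the east bank as the rowboat arrives there on crossing 9 is 5 — never all 6.
So no plan with fewer than 11 crossings exists, and this one achieves 11:
1. 2 zombies → the east bank.  (the west bank: 3S 1Z; the east bank: 0S 2Z)
2. 1 zombie ← the west bank.  (the west bank: 3S 2Z; the east bank: 0S 1Z)
3. 2 zombies → the east bank.  (the west bank: 3S 0Z; the east bank: 0S 3Z)
4. 1 zombie ← the west bank.  (the west bank: 3S 1Z; the east bank: 0S 2Z)
5. 2 scientists → the east bank.  (the west bank: 1S 1Z; the east bank: 2S 2Z)
6. 1 scientist and 1 zombie ← the west bank.  (the west bank: 2S 2Z; the east bank: 1S 1Z)
7. 2 scientists → the east bank.  (the west bank: 0S 2Z; the east bank: 3S 1Z)
8. 1 zombie ← the west bank.  (the west bank: 0S 3Z; the east bank: 3S 0Z)
9. 2 zombies → the east bank.  (the west bank: 0S 1Z; the east bank: 3S 2Z)
10. 1 zombie ← the west bank.  (the west bank: 0S 2Z; the east bank: 3S 1Z)
11. 2 zombies → the east bank.  (the west bank: 0S 0Z; the east bank: 3S 3Z)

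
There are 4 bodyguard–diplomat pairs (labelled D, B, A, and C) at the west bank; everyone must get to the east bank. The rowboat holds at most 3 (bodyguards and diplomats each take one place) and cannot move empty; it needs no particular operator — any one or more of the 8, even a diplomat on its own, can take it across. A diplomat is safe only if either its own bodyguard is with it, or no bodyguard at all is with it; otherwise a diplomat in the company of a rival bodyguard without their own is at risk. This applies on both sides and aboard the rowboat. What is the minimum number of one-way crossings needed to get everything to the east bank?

Counting alone: each trip to the east bank takes at most 3 across and each return brings at least 1 back, so after t trips out (and t−1 returns) at most 3t − (t−1) of the 8 are across; that first reaches 8 at t = 4, so at least 7 crossings are needed.
The safety rule pushes this higher. Following every safe sequence of crossings, the most of the 8 that can be at the east bank as the rowboat arrives there on crossing 7 is 7 — never all 8.
So no plan with fewer than 9 crossings exists, and this one achieves 9:
1. bodyguard D and diplomat D cross → the east bank.
2. bodyguard D crosses ← the west bank.
3. bodyguard B, bodyguard D, and diplomat B cross → the east bank.
4. bodyguard D and diplomat D cross ← the west bank.
5. bodyguard A, bodyguard C, and bodyguard D cross → the east bank.
6. diplomat B crosses ← the west bank.
7. diplomat B and diplomat D cross → the east bank.
8. diplomat D crosses ← the west bank.
9. diplomat A, diplomat C, and diplomat D cross → the east bank.

9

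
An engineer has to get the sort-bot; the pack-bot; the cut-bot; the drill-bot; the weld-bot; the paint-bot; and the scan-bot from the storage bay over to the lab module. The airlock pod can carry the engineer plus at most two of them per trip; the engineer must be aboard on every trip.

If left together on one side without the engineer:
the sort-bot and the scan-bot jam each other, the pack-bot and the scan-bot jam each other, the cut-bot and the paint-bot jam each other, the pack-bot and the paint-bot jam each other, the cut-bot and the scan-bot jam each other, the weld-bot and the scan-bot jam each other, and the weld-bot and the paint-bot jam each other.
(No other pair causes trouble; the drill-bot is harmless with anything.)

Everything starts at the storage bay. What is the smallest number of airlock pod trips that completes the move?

9

Counting alone: the engineer can take at most 2 across per trip to the lab module, so moving all 7 needs at least 4 loaded trips out, with a return between consecutive ones — at least 7 crossings.
The safety rule pushes this higher. Following every safe sequence of crossings, the most of the 7 that can be at the lab module as the airlock pod arrives there on crossing 7 is 6 — never all 7.
So no plan with fewer than 9 crossings exists, and this one achieves 9:
1. Engineer goes to the lab module with the paint-bot and the scan-bot.  [the storage bay: the cut-bot, the drill-bot, the pack-bot, the sort-bot, the weld-bot | the lab module: the paint-bot, the scan-bot]
2. Engineer goes back to the storage bay alone.  [the storage bay: the cut-bot, the drill-bot, the pack-bot, the sort-bot, the weld-bot | the lab module: the paint-bot, the scan-bot]
3. Engineer goes to the lab module with the drill-bot.  [the storage bay: the cut-bot, the pack-bot, the sort-bot, the weld-bot | the lab module: the drill-bot, the paint-bot, the scan-bot]
4. Engineer goes back to the storage bay alone.  [the storage bay: the cut-bot, the pack-bot, the sort-bot, the weld-bot | the lab module: the drill-bot, the paint-bot, the scan-bot]
5. Engineer goes to the lab module with the pack-bot and the sort-bot.  [the storage bay: the cut-bot, the weld-bot | the lab module: the drill-bot, the pack-bot, the paint-bot, the scan-bot, the sort-bot]
6. Engineer goes back to the storage bay with the paint-bot and the scan-bot.  [the storage bay: the cut-bot, the paint-bot, the scan-bot, the weld-bot | the lab module: the drill-bot, the pack-bot, the sort-bot]
7. Engineer goes to the lab module with the cut-bot and the weld-bot.  [the storage bay: the paint-bot, the scan-bot | the lab module: the cut-bot, the drill-bot, the pack-bot, the sort-bot, the weld-bot]
8. Engineer goes back to the storage bay alone.  [the storage bay: the paint-bot, the scan-bot | the lab module: the cut-bot, the drill-bot, the pack-bot, the sort-bot, the weld-bot]
9. Engineer goes to the lab module with the paint-bot and the scan-bot.  [the storage bay: — | the lab module: the cut-bot, the drill-bot, the pack-bot, the paint-bot, the scan-bot, the sort-bot, the weld-bot]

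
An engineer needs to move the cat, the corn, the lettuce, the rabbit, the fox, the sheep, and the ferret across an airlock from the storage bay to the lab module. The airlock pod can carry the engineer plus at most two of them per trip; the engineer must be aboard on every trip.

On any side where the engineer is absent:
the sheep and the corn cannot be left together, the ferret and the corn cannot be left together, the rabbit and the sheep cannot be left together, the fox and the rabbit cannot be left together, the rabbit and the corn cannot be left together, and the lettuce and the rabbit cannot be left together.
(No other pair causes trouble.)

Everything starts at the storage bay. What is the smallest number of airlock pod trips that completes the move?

11

Counting alone: the engineer can take at most 2 across per trip to the lab module, so moving all 7 needs at least 4 loaded trips out, with a return between consecutive ones — at least 7 crossings.
The safety rule pushes this higher. Following every safe sequence of crossings, the most of the 7 that can be at the lab module as the airlock pod arrives there on crossings 7, 9 is 5, 6 respectively — never all 7.
So no plan with fewer than 11 crossings exists, and this one achieves 11:
1. Engineer goes to the lab module with the corn and the rabbit.  [the storage bay: the cat, the ferret, the fox, the lettuce, the sheep | the lab module: the corn, the rabbit]
2. Engineer goes back to the storage bay with the corn.  [the storage bay: the cat, the corn, the ferret, the fox, the lettuce, the sheep | the lab module: the rabbit]
3. Engineer goes to the lab module with the cat and the corn.  [the storage bay: the ferret, the fox, the lettuce, the sheep | the lab module: the cat, the corn, the rabbit]
4. Engineer goes back to the storage bay with the corn.  [the storage bay: the corn, the ferret, the fox, the lettuce, the sheep | the lab module: the cat, the rabbit]
5. Engineer goes to the lab module with the corn and the lettuce.  [the storage bay: the ferret, the fox, the sheep | the lab module: the cat, the corn, the lettuce, the rabbit]
6. Engineer goes back to the storage bay with the rabbit.  [the storage bay: the ferret, the fox, the rabbit, the sheep | the lab module: the cat, the corn, the lettuce]
7. Engineer goes to the lab module with the fox and the rabbit.  [the storage bay: the ferret, the sheep | the lab module: the cat, the corn, the fox, the lettuce, the rabbit]
8. Engineer goes back to the storage bay with the rabbit.  [the storage bay: the ferret, the rabbit, the sheep | the lab module: the cat, the corn, the fox, the lettuce]
9. Engineer goes to the lab module with the ferret and the sheep.  [the storage bay: the rabbit | the lab module: the cat, the corn, the ferret, the fox, the lettuce, the sheep]
10. Engineer goes back to the storage bay with the corn.  [the storage bay: the corn, the rabbit | the lab module: the cat, the ferret, the fox, the lettuce, the sheep]
11. Engineer goes to the lab module with the corn and the rabbit.  [the storage bay: — | the lab module: the cat, the corn, the ferret, the fox, the lettuce, the rabbit, the sheep]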